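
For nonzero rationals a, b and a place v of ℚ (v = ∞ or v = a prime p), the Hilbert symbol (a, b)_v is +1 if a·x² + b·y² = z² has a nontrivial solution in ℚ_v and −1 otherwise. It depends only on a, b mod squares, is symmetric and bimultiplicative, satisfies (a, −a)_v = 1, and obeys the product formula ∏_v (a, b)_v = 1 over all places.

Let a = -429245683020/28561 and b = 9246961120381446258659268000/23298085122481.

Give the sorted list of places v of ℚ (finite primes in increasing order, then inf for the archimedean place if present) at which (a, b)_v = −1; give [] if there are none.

(a, b) ≡ (-1155, 170) mod (ℚ^×)²; places V = {2, 3, 5, 7, 11, 13, 17, ∞}.
(a,b)_5: α=1, u≡1; β=3, v≡4 (mod 5); (1|5)=+1, (4|5)=+1; sign (−1)^0·+1^3·+1^1 = +1.
(a,b)_13: α=-4, u≡2; β=-12, v≡10 (mod 13); (2|13)=-1, (10|13)=+1; sign (−1)^0·-1^-12·+1^-4 = +1.
(a,b)_17: α=2, u≡8; β=5, v≡5 (mod 17); (8|17)=+1, (5|17)=-1; sign (−1)^0·+1^5·-1^2 = +1.
(a,b)_7: α=3, u≡6; β=8, v≡1 (mod 7); (6|7)=-1, (1|7)=+1; sign (−1)^0·-1^8·+1^3 = +1.
(a,b)_3: α=9, u≡2; β=24, v≡2 (mod 3); (2|3)=-1, (2|3)=-1; sign (−1)^0·-1^24·-1^9 = -1.
(a,b)_∞: sgn(-1155)=−, sgn(170)=+, so +1.
(a,b)_11: α=1, u≡3; β=0, v≡3 (mod 11); (3|11)=+1, (3|11)=+1; sign (−1)^0·+1^0·+1^1 = +1.
(a,b)_2: α=2, β=5; u≡5, v≡5 (mod 8); ε(u)ε(v)=0·0, αω(v)=2·1, βω(u)=5·1; sum ≡ 1  ⇒  -1.
(-1155, 170 / ℚ) ramifies at {2, 3}: a division algebra.

[2, 3]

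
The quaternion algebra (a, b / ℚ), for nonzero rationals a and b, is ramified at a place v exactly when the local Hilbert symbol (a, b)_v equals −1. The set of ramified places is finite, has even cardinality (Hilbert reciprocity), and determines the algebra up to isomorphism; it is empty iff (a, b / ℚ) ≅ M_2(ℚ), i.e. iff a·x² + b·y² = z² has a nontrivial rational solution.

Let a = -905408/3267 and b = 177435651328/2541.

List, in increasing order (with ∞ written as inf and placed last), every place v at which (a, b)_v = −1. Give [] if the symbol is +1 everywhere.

Mod squares: a ≡ -42441, b ≡ 14555268273. Check v ∈ {∞, 2, 3, 7, 11, 13, 23, 31, 37, 43, 47}.
v=23: a=23^0·(≡10), b=23^1·(≡11) mod 23; (10|23)=-1, (11|23)=-1; (−1)^{0·1·11}·(-1)^1·(-1)^0 = -1.
v=7: a=7^1·(≡6), b=7^-1·(≡2) mod 7; (6|7)=-1, (2|7)=+1; (−1)^{1·-1·3}·(-1)^-1·(+1)^1 = +1.
v=2: v_2(a)=6, v_2(b)=8; units ≡ 7, 1 (mod 8); ε·ε+αω+βω = 1·0+6·0+8·0 ≡ 0  ⇒  (a,b)_2 = +1.
v=43: a=43^1·(≡29), b=43^1·(≡30) mod 43; (29|43)=-1, (30|43)=-1; (−1)^{1·1·21}·(-1)^1·(-1)^1 = -1.
v=13: a=13^0·(≡4), b=13^1·(≡10) mod 13; (4|13)=+1, (10|13)=+1; (−1)^{0·1·6}·(+1)^1·(+1)^0 = +1.
v=3: a=3^-3·(≡1), b=3^-1·(≡1) mod 3; (1|3)=+1, (1|3)=+1; (−1)^{-3·-1·1}·(+1)^-1·(+1)^-3 = -1.
v=47: a=47^1·(≡12), b=47^1·(≡27) mod 47; (12|47)=+1, (27|47)=+1; (−1)^{1·1·23}·(+1)^1·(+1)^1 = -1.
v=37: a=37^0·(≡32), b=37^1·(≡26) mod 37; (32|37)=-1, (26|37)=+1; (−1)^{0·1·18}·(-1)^1·(+1)^0 = -1.
v=31: a=31^0·(≡24), b=31^1·(≡6) mod 31; (24|31)=-1, (6|31)=-1; (−1)^{0·1·15}·(-1)^1·(-1)^0 = -1.
v=11: a=11^-2·(≡7), b=11^-2·(≡10) mod 11; (7|11)=-1, (10|11)=-1; (−1)^{-2·-2·5}·(-1)^-2·(-1)^-2 = +1.
v=∞: -42441 < 0 and 14555268273 > 0  ⇒  (a,b)_∞ = +1.
Ram(-42441, 14555268273) = {3, 23, 31, 37, 43, 47}; no ℚ_3-point on the conic.

[3, 23, 31, 37, 43, 47]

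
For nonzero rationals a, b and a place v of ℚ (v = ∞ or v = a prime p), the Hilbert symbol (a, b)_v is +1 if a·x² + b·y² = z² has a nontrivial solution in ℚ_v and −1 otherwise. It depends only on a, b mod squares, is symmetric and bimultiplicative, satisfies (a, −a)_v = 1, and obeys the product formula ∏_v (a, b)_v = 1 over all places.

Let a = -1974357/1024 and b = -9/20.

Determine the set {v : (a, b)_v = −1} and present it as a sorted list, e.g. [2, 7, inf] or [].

Mod squares: a ≡ -37, b ≡ -5. Check v ∈ {∞, 2, 3, 5, 7, 11, 37}.
v=37: a=37^1·(≡16), b=37^0·(≡31) mod 37; (16|37)=+1, (31|37)=-1; (−1)^{1·0·18}·(+1)^0·(-1)^1 = -1.
v=3: a=3^2·(≡2), b=3^2·(≡1) mod 3; (2|3)=-1, (1|3)=+1; (−1)^{2·2·1}·(-1)^2·(+1)^2 = +1.
v=2: v_2(a)=-10, v_2(b)=-2; units ≡ 3, 3 (mod 8); ε·ε+αω+βω = 1·1+-10·1+-2·1 ≡ 1  ⇒  (a,b)_2 = -1.
v=7: a=7^2·(≡3), b=7^0·(≡2) mod 7; (3|7)=-1, (2|7)=+1; (−1)^{2·0·3}·(-1)^0·(+1)^2 = +1.
v=∞: -37 < 0 and -5 < 0  ⇒  (a,b)_∞ = -1.
v=11: a=11^2·(≡7), b=11^0·(≡10) mod 11; (7|11)=-1, (10|11)=-1; (−1)^{2·0·5}·(-1)^0·(-1)^2 = +1.
v=5: a=5^0·(≡2), b=5^-1·(≡4) mod 5; (2|5)=-1, (4|5)=+1; (−1)^{0·-1·2}·(-1)^-1·(+1)^0 = -1.
(-37, -5 / ℚ) ramifies at {2, 5, 37, ∞}: a division algebra.

[2, 5, 37, inf]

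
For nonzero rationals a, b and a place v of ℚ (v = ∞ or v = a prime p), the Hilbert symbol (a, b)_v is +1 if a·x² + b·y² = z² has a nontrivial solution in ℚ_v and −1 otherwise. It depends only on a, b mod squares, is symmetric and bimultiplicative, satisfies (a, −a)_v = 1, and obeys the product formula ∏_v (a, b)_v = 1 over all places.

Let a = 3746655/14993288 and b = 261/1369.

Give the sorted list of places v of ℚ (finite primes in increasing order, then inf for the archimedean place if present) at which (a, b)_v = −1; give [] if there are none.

(a, b) ≡ (110, 29) mod (ℚ^×)²; places V = {2, 3, 5, 11, 29, 37, ∞}.
(a,b)_∞: sgn(110)=+, sgn(29)=+, so +1.
(a,b)_2: α=-3, β=0; u≡7, v≡5 (mod 8); ε(u)ε(v)=1·0, αω(v)=-3·1, βω(u)=0·0; sum ≡ 1  ⇒  -1.
(a,b)_5: α=1, u≡2; β=0, v≡4 (mod 5); (2|5)=-1, (4|5)=+1; sign (−1)^0·-1^0·+1^1 = +1.
(a,b)_3: α=4, u≡2; β=2, v≡2 (mod 3); (2|3)=-1, (2|3)=-1; sign (−1)^0·-1^2·-1^4 = +1.
(a,b)_37: α=-4, u≡9; β=-2, v≡2 (mod 37); (9|37)=+1, (2|37)=-1; sign (−1)^0·+1^-2·-1^-4 = +1.
(a,b)_29: α=2, u≡20; β=1, v≡16 (mod 29); (20|29)=+1, (16|29)=+1; sign (−1)^0·+1^1·+1^2 = +1.
(a,b)_11: α=1, u≡6; β=0, v≡6 (mod 11); (6|11)=-1, (6|11)=-1; sign (−1)^0·-1^0·-1^1 = -1.
(110, 29 / ℚ) ramifies at {2, 11}: a division algebra.

[2, 11]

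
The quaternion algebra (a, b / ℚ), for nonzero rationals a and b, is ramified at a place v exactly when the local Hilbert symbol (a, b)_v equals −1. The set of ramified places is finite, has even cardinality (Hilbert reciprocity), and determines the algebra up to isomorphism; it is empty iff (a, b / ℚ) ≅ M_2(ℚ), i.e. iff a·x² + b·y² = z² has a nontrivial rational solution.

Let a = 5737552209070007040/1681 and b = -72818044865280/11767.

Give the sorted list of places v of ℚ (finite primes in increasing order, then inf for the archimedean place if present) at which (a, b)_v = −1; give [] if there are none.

Mod squares: a ≡ 3315, b ≡ -10818885. Check v ∈ {∞, 2, 3, 5, 7, 11, 13, 17, 19, 29, 41}.
v=41: a=41^-2·(≡27), b=41^-2·(≡18) mod 41; (27|41)=-1, (18|41)=+1; (−1)^{-2·-2·20}·(-1)^-2·(+1)^-2 = +1.
v=13: a=13^3·(≡8), b=13^2·(≡12) mod 13; (8|13)=-1, (12|13)=+1; (−1)^{3·2·6}·(-1)^2·(+1)^3 = +1.
v=2: v_2(a)=8, v_2(b)=8; units ≡ 3, 3 (mod 8); ε·ε+αω+βω = 1·1+8·1+8·1 ≡ 1  ⇒  (a,b)_2 = -1.
v=17: a=17^1·(≡1), b=17^1·(≡11) mod 17; (1|17)=+1, (11|17)=-1; (−1)^{1·1·8}·(+1)^1·(-1)^1 = -1.
v=11: a=11^4·(≡4), b=11^3·(≡6) mod 11; (4|11)=+1, (6|11)=-1; (−1)^{4·3·5}·(+1)^3·(-1)^4 = +1.
v=3: a=3^3·(≡1), b=3^3·(≡2) mod 3; (1|3)=+1, (2|3)=-1; (−1)^{3·3·1}·(+1)^3·(-1)^3 = +1.
v=29: a=29^2·(≡1), b=29^1·(≡6) mod 29; (1|29)=+1, (6|29)=+1; (−1)^{2·1·14}·(+1)^1·(+1)^2 = +1.
v=19: a=19^2·(≡1), b=19^1·(≡13) mod 19; (1|19)=+1, (13|19)=-1; (−1)^{2·1·9}·(+1)^1·(-1)^2 = +1.
v=5: a=5^1·(≡3), b=5^1·(≡2) mod 5; (3|5)=-1, (2|5)=-1; (−1)^{1·1·2}·(-1)^1·(-1)^1 = +1.
v=∞: 3315 > 0 and -10818885 < 0  ⇒  (a,b)_∞ = +1.
v=7: a=7^0·(≡1), b=7^-1·(≡6) mod 7; (1|7)=+1, (6|7)=-1; (−1)^{0·-1·3}·(+1)^-1·(-1)^0 = +1.
|Ram(3315, -10818885)| = 2, even; anisotropic at {2, 17}.

[2, 17]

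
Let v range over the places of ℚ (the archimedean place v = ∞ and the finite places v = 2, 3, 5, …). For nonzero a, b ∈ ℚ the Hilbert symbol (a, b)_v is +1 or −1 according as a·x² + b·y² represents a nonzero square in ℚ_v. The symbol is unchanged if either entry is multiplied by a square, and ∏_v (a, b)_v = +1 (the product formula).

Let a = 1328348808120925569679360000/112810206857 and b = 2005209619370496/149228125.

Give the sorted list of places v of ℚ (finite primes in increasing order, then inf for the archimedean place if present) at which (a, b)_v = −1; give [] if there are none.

(a, b) ≡ (24242, 36890) mod (ℚ^×)²; places V = {2, 3, 5, 7, 11, 17, 19, 23, 29, 31, 53, 59, ∞}.
(a,b)_3: α=0, u≡2; β=4, v≡2 (mod 3); (2|3)=-1, (2|3)=-1; sign (−1)^0·-1^4·-1^0 = +1.
(a,b)_∞: sgn(24242)=+, sgn(36890)=+, so +1.
(a,b)_29: α=-2, u≡11; β=0, v≡14 (mod 29); (11|29)=-1, (14|29)=-1; sign (−1)^0·-1^0·-1^-2 = +1.
(a,b)_2: α=21, β=9; u≡1, v≡5 (mod 8); ε(u)ε(v)=0·0, αω(v)=21·1, βω(u)=9·0; sum ≡ 1  ⇒  -1.
(a,b)_19: α=2, u≡17; β=0, v≡1 (mod 19); (17|19)=+1, (1|19)=+1; sign (−1)^0·+1^0·+1^2 = +1.
(a,b)_53: α=-4, u≡21; β=-2, v≡32 (mod 53); (21|53)=-1, (32|53)=-1; sign (−1)^0·-1^-2·-1^-4 = +1.
(a,b)_59: α=0, u≡44; β=2, v≡21 (mod 59); (44|59)=-1, (21|59)=+1; sign (−1)^0·-1^2·+1^0 = +1.
(a,b)_5: α=4, u≡3; β=-5, v≡2 (mod 5); (3|5)=-1, (2|5)=-1; sign (−1)^0·-1^-5·-1^4 = -1.
(a,b)_31: α=3, u≡16; β=1, v≡21 (mod 31); (16|31)=+1, (21|31)=-1; sign (−1)^1·+1^1·-1^3 = +1.
(a,b)_11: α=4, u≡5; β=2, v≡7 (mod 11); (5|11)=+1, (7|11)=-1; sign (−1)^0·+1^2·-1^4 = +1.
(a,b)_7: α=0, u≡1; β=1, v≡6 (mod 7); (1|7)=+1, (6|7)=-1; sign (−1)^0·+1^1·-1^0 = +1.
(a,b)_23: α=5, u≡22; β=2, v≡19 (mod 23); (22|23)=-1, (19|23)=-1; sign (−1)^0·-1^2·-1^5 = -1.
(a,b)_17: α=-1, u≡15; β=-1, v≡3 (mod 17); (15|17)=+1, (3|17)=-1; sign (−1)^0·+1^-1·-1^-1 = -1.
Ram(24242, 36890) = {2, 5, 17, 23}; no ℚ_2-point on the conic.

[2, 5, 17, 23]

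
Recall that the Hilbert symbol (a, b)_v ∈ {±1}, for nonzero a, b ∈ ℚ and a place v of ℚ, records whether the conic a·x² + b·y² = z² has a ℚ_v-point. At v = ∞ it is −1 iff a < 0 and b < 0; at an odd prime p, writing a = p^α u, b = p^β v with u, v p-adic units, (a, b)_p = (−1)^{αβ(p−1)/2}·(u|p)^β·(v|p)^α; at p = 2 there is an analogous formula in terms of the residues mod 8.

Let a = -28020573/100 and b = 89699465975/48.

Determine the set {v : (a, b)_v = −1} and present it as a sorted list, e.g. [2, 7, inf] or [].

[3, 7, 17, 19]

Mod squares: a ≡ -133, b ≡ 357. Check v ∈ {∞, 2, 3, 5, 7, 17, 19}.
v=3: a=3^6·(≡2), b=3^-1·(≡2) mod 3; (2|3)=-1, (2|3)=-1; (−1)^{6·-1·1}·(-1)^-1·(-1)^6 = -1.
v=2: v_2(a)=-2, v_2(b)=-4; units ≡ 3, 5 (mod 8); ε·ε+αω+βω = 1·0+-2·1+-4·1 ≡ 0  ⇒  (a,b)_2 = +1.
v=5: a=5^-2·(≡3), b=5^2·(≡3) mod 5; (3|5)=-1, (3|5)=-1; (−1)^{-2·2·2}·(-1)^2·(-1)^-2 = +1.
v=7: a=7^1·(≡2), b=7^1·(≡4) mod 7; (2|7)=+1, (4|7)=+1; (−1)^{1·1·3}·(+1)^1·(+1)^1 = -1.
v=19: a=19^1·(≡14), b=19^2·(≡10) mod 19; (14|19)=-1, (10|19)=-1; (−1)^{1·2·9}·(-1)^2·(-1)^1 = -1.
v=∞: -133 < 0 and 357 > 0  ⇒  (a,b)_∞ = +1.
v=17: a=17^2·(≡3), b=17^5·(≡16) mod 17; (3|17)=-1, (16|17)=+1; (−1)^{2·5·8}·(-1)^5·(+1)^2 = -1.
Ram(-133, 357) = {3, 7, 17, 19}; no ℚ_3-point on the conic.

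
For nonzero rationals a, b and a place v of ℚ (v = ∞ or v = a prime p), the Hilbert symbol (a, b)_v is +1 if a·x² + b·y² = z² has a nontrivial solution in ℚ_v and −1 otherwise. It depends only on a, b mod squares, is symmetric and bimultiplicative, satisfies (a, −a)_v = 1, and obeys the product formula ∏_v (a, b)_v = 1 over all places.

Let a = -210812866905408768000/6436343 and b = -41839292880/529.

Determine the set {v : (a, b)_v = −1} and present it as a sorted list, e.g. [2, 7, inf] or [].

[2, 5, 11, inf]

(a, b) ≡ (-17710, -5) mod (ℚ^×)²; places V = {2, 3, 5, 7, 11, 13, 23, ∞}.
(a,b)_11: α=7, u≡6; β=4, v≡10 (mod 11); (6|11)=-1, (10|11)=-1; sign (−1)^0·-1^4·-1^7 = -1.
(a,b)_13: α=2, u≡3; β=0, v≡2 (mod 13); (3|13)=+1, (2|13)=-1; sign (−1)^0·+1^0·-1^2 = +1.
(a,b)_∞: sgn(-17710)=−, sgn(-5)=−, so -1.
(a,b)_3: α=6, u≡2; β=6, v≡1 (mod 3); (2|3)=-1, (1|3)=+1; sign (−1)^0·-1^6·+1^6 = +1.
(a,b)_23: α=-5, u≡3; β=-2, v≡13 (mod 23); (3|23)=+1, (13|23)=+1; sign (−1)^0·+1^-2·+1^-5 = +1.
(a,b)_7: α=3, u≡4; β=2, v≡4 (mod 7); (4|7)=+1, (4|7)=+1; sign (−1)^0·+1^2·+1^3 = +1.
(a,b)_2: α=11, β=4; u≡1, v≡3 (mod 8); ε(u)ε(v)=0·1, αω(v)=11·1, βω(u)=4·0; sum ≡ 1  ⇒  -1.
(a,b)_5: α=3, u≡2; β=1, v≡1 (mod 5); (2|5)=-1, (1|5)=+1; sign (−1)^0·-1^1·+1^3 = -1.
(-17710, -5 / ℚ) ramifies at {2, 5, 11, ∞}: a division algebra.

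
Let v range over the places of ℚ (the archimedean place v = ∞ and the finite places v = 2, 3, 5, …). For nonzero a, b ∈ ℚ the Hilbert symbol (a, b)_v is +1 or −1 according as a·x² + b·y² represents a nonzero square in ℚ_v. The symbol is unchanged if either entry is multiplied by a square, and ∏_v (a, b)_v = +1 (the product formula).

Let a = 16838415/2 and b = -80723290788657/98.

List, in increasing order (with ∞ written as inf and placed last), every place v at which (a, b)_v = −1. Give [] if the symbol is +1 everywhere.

Mod squares: a ≡ 3741870, b ≡ -34. Check v ∈ {∞, 2, 3, 5, 7, 11, 17, 23, 29}.
v=17: a=17^1·(≡12), b=17^1·(≡2) mod 17; (12|17)=-1, (2|17)=+1; (−1)^{1·1·8}·(-1)^1·(+1)^1 = -1.
v=2: v_2(a)=-1, v_2(b)=-1; units ≡ 7, 7 (mod 8); ε·ε+αω+βω = 1·1+-1·0+-1·0 ≡ 1  ⇒  (a,b)_2 = -1.
v=5: a=5^1·(≡4), b=5^0·(≡1) mod 5; (4|5)=+1, (1|5)=+1; (−1)^{1·0·2}·(+1)^0·(+1)^1 = +1.
v=29: a=29^1·(≡13), b=29^2·(≡7) mod 29; (13|29)=+1, (7|29)=+1; (−1)^{1·2·14}·(+1)^2·(+1)^1 = +1.
v=3: a=3^3·(≡1), b=3^6·(≡2) mod 3; (1|3)=+1, (2|3)=-1; (−1)^{3·6·1}·(+1)^6·(-1)^3 = -1.
v=23: a=23^1·(≡19), b=23^2·(≡13) mod 23; (19|23)=-1, (13|23)=+1; (−1)^{1·2·11}·(-1)^2·(+1)^1 = +1.
v=11: a=11^1·(≡8), b=11^4·(≡2) mod 11; (8|11)=-1, (2|11)=-1; (−1)^{1·4·5}·(-1)^4·(-1)^1 = -1.
v=7: a=7^0·(≡3), b=7^-2·(≡4) mod 7; (3|7)=-1, (4|7)=+1; (−1)^{0·-2·3}·(-1)^-2·(+1)^0 = +1.
v=∞: 3741870 > 0 and -34 < 0  ⇒  (a,b)_∞ = +1.
|Ram(3741870, -34)| = 4, even; anisotropic at {2, 3, 11, 17}.

[2, 3, 11, 17]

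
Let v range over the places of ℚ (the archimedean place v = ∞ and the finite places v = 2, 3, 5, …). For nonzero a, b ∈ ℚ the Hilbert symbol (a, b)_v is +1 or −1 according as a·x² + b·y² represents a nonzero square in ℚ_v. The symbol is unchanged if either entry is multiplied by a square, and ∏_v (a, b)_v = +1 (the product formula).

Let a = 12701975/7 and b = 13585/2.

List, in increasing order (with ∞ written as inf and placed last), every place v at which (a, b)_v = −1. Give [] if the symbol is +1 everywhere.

[5, 7]

(a, b) ≡ (29393, 27170) mod (ℚ^×)²; places V = {2, 5, 7, 11, 13, 17, 19, ∞}.
(a,b)_13: α=1, u≡3; β=1, v≡9 (mod 13); (3|13)=+1, (9|13)=+1; sign (−1)^0·+1^1·+1^1 = +1.
(a,b)_17: α=1, u≡6; β=0, v≡1 (mod 17); (6|17)=-1, (1|17)=+1; sign (−1)^0·-1^0·+1^1 = +1.
(a,b)_∞: sgn(29393)=+, sgn(27170)=+, so +1.
(a,b)_7: α=-1, u≡6; β=0, v≡6 (mod 7); (6|7)=-1, (6|7)=-1; sign (−1)^0·-1^0·-1^-1 = -1.
(a,b)_2: α=0, β=-1; u≡1, v≡1 (mod 8); ε(u)ε(v)=0·0, αω(v)=0·0, βω(u)=-1·0; sum ≡ 0  ⇒  +1.
(a,b)_11: α=2, u≡5; β=1, v≡7 (mod 11); (5|11)=+1, (7|11)=-1; sign (−1)^0·+1^1·-1^2 = +1.
(a,b)_5: α=2, u≡2; β=1, v≡1 (mod 5); (2|5)=-1, (1|5)=+1; sign (−1)^0·-1^1·+1^2 = -1.
(a,b)_19: α=1, u≡15; β=1, v≡6 (mod 19); (15|19)=-1, (6|19)=+1; sign (−1)^1·-1^1·+1^1 = +1.
Ram(29393, 27170) = {5, 7}; no ℚ_5-point on the conic.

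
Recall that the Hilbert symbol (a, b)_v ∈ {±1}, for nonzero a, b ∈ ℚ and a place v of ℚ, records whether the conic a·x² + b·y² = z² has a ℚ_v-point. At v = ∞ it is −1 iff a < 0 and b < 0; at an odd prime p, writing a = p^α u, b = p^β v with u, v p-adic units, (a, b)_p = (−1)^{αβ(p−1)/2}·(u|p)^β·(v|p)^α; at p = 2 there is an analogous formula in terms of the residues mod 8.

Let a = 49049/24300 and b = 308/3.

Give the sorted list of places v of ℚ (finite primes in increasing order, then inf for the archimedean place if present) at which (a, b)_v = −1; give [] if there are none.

Mod squares: a ≡ 3003, b ≡ 231. Check v ∈ {∞, 2, 3, 5, 7, 11, 13}.
v=∞: 3003 > 0 and 231 > 0  ⇒  (a,b)_∞ = +1.
v=3: a=3^-5·(≡2), b=3^-1·(≡2) mod 3; (2|3)=-1, (2|3)=-1; (−1)^{-5·-1·1}·(-1)^-1·(-1)^-5 = -1.
v=7: a=7^3·(≡1), b=7^1·(≡3) mod 7; (1|7)=+1, (3|7)=-1; (−1)^{3·1·3}·(+1)^1·(-1)^3 = +1.
v=11: a=11^1·(≡4), b=11^1·(≡2) mod 11; (4|11)=+1, (2|11)=-1; (−1)^{1·1·5}·(+1)^1·(-1)^1 = +1.
v=13: a=13^1·(≡1), b=13^0·(≡3) mod 13; (1|13)=+1, (3|13)=+1; (−1)^{1·0·6}·(+1)^0·(+1)^1 = +1.
v=2: v_2(a)=-2, v_2(b)=2; units ≡ 3, 7 (mod 8); ε·ε+αω+βω = 1·1+-2·0+2·1 ≡ 1  ⇒  (a,b)_2 = -1.
v=5: a=5^-2·(≡2), b=5^0·(≡1) mod 5; (2|5)=-1, (1|5)=+1; (−1)^{-2·0·2}·(-1)^0·(+1)^-2 = +1.
Ram(3003, 231) = {2, 3}; no ℚ_2-point on the conic.

[2, 3]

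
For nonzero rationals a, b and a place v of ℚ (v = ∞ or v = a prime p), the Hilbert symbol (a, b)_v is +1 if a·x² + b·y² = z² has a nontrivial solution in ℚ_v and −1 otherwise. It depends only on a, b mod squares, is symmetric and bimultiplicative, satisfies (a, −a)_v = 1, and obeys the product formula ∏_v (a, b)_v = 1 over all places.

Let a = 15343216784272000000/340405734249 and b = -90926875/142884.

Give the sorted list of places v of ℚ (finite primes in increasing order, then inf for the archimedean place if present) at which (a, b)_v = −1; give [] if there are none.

[13, 19]

(a, b) ≡ (7657, -403) mod (ℚ^×)²; places V = {2, 3, 5, 7, 13, 19, 31, ∞}.
(a,b)_7: α=-8, u≡5; β=-2, v≡6 (mod 7); (5|7)=-1, (6|7)=-1; sign (−1)^0·-1^-2·-1^-8 = +1.
(a,b)_19: α=5, u≡6; β=2, v≡2 (mod 19); (6|19)=+1, (2|19)=-1; sign (−1)^0·+1^2·-1^5 = -1.
(a,b)_31: α=3, u≡17; β=1, v≡19 (mod 31); (17|31)=-1, (19|31)=+1; sign (−1)^1·-1^1·+1^3 = +1.
(a,b)_3: α=-10, u≡1; β=-6, v≡2 (mod 3); (1|3)=+1, (2|3)=-1; sign (−1)^0·+1^-6·-1^-10 = +1.
(a,b)_∞: sgn(7657)=+, sgn(-403)=−, so +1.
(a,b)_5: α=6, u≡2; β=4, v≡3 (mod 5); (2|5)=-1, (3|5)=-1; sign (−1)^0·-1^4·-1^6 = +1.
(a,b)_13: α=1, u≡1; β=1, v≡2 (mod 13); (1|13)=+1, (2|13)=-1; sign (−1)^0·+1^1·-1^1 = -1.
(a,b)_2: α=10, β=-2; u≡1, v≡5 (mod 8); ε(u)ε(v)=0·0, αω(v)=10·1, βω(u)=-2·0; sum ≡ 0  ⇒  +1.
(7657, -403 / ℚ) ramifies at {13, 19}: a division algebra.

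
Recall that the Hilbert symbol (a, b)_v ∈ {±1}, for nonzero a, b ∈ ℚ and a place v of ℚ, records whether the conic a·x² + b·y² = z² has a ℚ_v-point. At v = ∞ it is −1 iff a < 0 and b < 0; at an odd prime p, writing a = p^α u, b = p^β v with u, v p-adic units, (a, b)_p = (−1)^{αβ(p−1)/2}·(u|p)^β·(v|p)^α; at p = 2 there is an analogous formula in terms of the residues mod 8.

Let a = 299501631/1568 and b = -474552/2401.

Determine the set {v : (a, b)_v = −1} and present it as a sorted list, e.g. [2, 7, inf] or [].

(a, b) ≡ (4862, -78) mod (ℚ^×)²; places V = {2, 3, 7, 11, 13, 17, ∞}.
(a,b)_11: α=1, u≡2; β=0, v≡7 (mod 11); (2|11)=-1, (7|11)=-1; sign (−1)^0·-1^0·-1^1 = -1.
(a,b)_∞: sgn(4862)=+, sgn(-78)=−, so +1.
(a,b)_7: α=-2, u≡4; β=-4, v≡6 (mod 7); (4|7)=+1, (6|7)=-1; sign (−1)^0·+1^-4·-1^-2 = +1.
(a,b)_2: α=-5, β=3; u≡7, v≡1 (mod 8); ε(u)ε(v)=1·0, αω(v)=-5·0, βω(u)=3·0; sum ≡ 0  ⇒  +1.
(a,b)_3: α=6, u≡2; β=3, v≡1 (mod 3); (2|3)=-1, (1|3)=+1; sign (−1)^0·-1^3·+1^6 = -1.
(a,b)_17: α=1, u≡12; β=0, v≡5 (mod 17); (12|17)=-1, (5|17)=-1; sign (−1)^0·-1^0·-1^1 = -1.
(a,b)_13: α=3, u≡12; β=3, v≡2 (mod 13); (12|13)=+1, (2|13)=-1; sign (−1)^0·+1^3·-1^3 = -1.
Ram(4862, -78) = {3, 11, 13, 17}; no ℚ_3-point on the conic.

[3, 11, 13, 17]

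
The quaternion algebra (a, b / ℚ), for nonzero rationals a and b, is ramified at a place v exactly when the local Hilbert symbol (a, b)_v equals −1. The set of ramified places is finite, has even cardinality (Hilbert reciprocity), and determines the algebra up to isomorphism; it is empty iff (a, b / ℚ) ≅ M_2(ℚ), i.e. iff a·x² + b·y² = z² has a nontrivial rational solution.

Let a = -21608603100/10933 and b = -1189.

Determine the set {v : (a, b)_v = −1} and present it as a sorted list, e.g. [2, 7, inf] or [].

(a, b) ≡ (-6369883, -1189) mod (ℚ^×)²; places V = {2, 3, 5, 7, 13, 17, 19, 29, 37, 41, ∞}.
(a,b)_13: α=-1, u≡8; β=0, v≡7 (mod 13); (8|13)=-1, (7|13)=-1; sign (−1)^0·-1^0·-1^-1 = -1.
(a,b)_7: α=2, u≡6; β=0, v≡1 (mod 7); (6|7)=-1, (1|7)=+1; sign (−1)^0·-1^0·+1^2 = +1.
(a,b)_17: α=1, u≡9; β=0, v≡1 (mod 17); (9|17)=+1, (1|17)=+1; sign (−1)^0·+1^0·+1^1 = +1.
(a,b)_41: α=1, u≡24; β=1, v≡12 (mod 41); (24|41)=-1, (12|41)=-1; sign (−1)^0·-1^1·-1^1 = +1.
(a,b)_2: α=2, β=0; u≡5, v≡3 (mod 8); ε(u)ε(v)=0·1, αω(v)=2·1, βω(u)=0·1; sum ≡ 0  ⇒  +1.
(a,b)_∞: sgn(-6369883)=−, sgn(-1189)=−, so -1.
(a,b)_5: α=2, u≡2; β=0, v≡1 (mod 5); (2|5)=-1, (1|5)=+1; sign (−1)^0·-1^0·+1^2 = +1.
(a,b)_37: α=1, u≡24; β=0, v≡32 (mod 37); (24|37)=-1, (32|37)=-1; sign (−1)^0·-1^0·-1^1 = -1.
(a,b)_29: α=-2, u≡16; β=1, v≡17 (mod 29); (16|29)=+1, (17|29)=-1; sign (−1)^0·+1^1·-1^-2 = +1.
(a,b)_3: α=2, u≡2; β=0, v≡2 (mod 3); (2|3)=-1, (2|3)=-1; sign (−1)^0·-1^0·-1^2 = +1.
(a,b)_19: α=1, u≡4; β=0, v≡8 (mod 19); (4|19)=+1, (8|19)=-1; sign (−1)^0·+1^0·-1^1 = -1.
Ram(-6369883, -1189) = {13, 19, 37, ∞}; no ℚ_13-point on the conic.

[13, 19, 37, inf]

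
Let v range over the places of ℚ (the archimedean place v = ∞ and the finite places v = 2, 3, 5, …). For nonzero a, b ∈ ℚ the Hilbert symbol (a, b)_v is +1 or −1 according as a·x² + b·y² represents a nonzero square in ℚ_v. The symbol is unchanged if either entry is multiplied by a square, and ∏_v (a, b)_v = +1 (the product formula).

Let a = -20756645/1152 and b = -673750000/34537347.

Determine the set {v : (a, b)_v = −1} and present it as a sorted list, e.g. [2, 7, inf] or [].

(a, b) ≡ (-17290, -165) mod (ℚ^×)²; places V = {2, 3, 5, 7, 11, 13, 19, 29, ∞}.
(a,b)_∞: sgn(-17290)=−, sgn(-165)=−, so -1.
(a,b)_5: α=1, u≡3; β=7, v≡3 (mod 5); (3|5)=-1, (3|5)=-1; sign (−1)^0·-1^7·-1^1 = +1.
(a,b)_13: α=1, u≡1; β=-2, v≡4 (mod 13); (1|13)=+1, (4|13)=+1; sign (−1)^0·+1^-2·+1^1 = +1.
(a,b)_19: α=1, u≡18; β=0, v≡16 (mod 19); (18|19)=-1, (16|19)=+1; sign (−1)^0·-1^0·+1^1 = +1.
(a,b)_3: α=-2, u≡2; β=-5, v≡2 (mod 3); (2|3)=-1, (2|3)=-1; sign (−1)^0·-1^-5·-1^-2 = -1.
(a,b)_2: α=-7, β=4; u≡3, v≡3 (mod 8); ε(u)ε(v)=1·1, αω(v)=-7·1, βω(u)=4·1; sum ≡ 0  ⇒  +1.
(a,b)_11: α=0, u≡10; β=1, v≡10 (mod 11); (10|11)=-1, (10|11)=-1; sign (−1)^0·-1^1·-1^0 = -1.
(a,b)_29: α=0, u≡5; β=-2, v≡23 (mod 29); (5|29)=+1, (23|29)=+1; sign (−1)^0·+1^-2·+1^0 = +1.
(a,b)_7: α=5, u≡1; β=2, v≡6 (mod 7); (1|7)=+1, (6|7)=-1; sign (−1)^0·+1^2·-1^5 = -1.
(-17290, -165 / ℚ) ramifies at {3, 7, 11, ∞}: a division algebra.

[3, 7, 11, inf]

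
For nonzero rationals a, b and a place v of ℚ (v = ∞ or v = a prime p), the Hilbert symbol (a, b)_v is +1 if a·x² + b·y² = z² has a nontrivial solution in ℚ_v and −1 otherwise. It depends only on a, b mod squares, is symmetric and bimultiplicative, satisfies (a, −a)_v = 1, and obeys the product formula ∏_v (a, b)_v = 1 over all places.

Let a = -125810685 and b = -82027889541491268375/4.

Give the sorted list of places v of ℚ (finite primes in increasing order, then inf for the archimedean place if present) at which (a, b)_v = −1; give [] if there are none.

[3, 11, 13, inf]

(a, b) ≡ (-285285, -3135) mod (ℚ^×)²; places V = {2, 3, 5, 7, 11, 13, 19, ∞}.
(a,b)_5: α=1, u≡3; β=3, v≡2 (mod 5); (3|5)=-1, (2|5)=-1; sign (−1)^0·-1^3·-1^1 = +1.
(a,b)_∞: sgn(-285285)=−, sgn(-3135)=−, so -1.
(a,b)_11: α=1, u≡3; β=3, v≡4 (mod 11); (3|11)=+1, (4|11)=+1; sign (−1)^1·+1^3·+1^1 = -1.
(a,b)_19: α=1, u≡18; β=3, v≡5 (mod 19); (18|19)=-1, (5|19)=+1; sign (−1)^1·-1^3·+1^1 = +1.
(a,b)_13: α=1, u≡1; β=2, v≡7 (mod 13); (1|13)=+1, (7|13)=-1; sign (−1)^0·+1^2·-1^1 = -1.
(a,b)_2: α=0, β=-2; u≡3, v≡1 (mod 8); ε(u)ε(v)=1·0, αω(v)=0·0, βω(u)=-2·1; sum ≡ 0  ⇒  +1.
(a,b)_3: α=3, u≡2; β=11, v≡2 (mod 3); (2|3)=-1, (2|3)=-1; sign (−1)^1·-1^11·-1^3 = -1.
(a,b)_7: α=3, u≡5; β=4, v≡4 (mod 7); (5|7)=-1, (4|7)=+1; sign (−1)^0·-1^4·+1^3 = +1.
(-285285, -3135 / ℚ) ramifies at {3, 11, 13, ∞}: a division algebra.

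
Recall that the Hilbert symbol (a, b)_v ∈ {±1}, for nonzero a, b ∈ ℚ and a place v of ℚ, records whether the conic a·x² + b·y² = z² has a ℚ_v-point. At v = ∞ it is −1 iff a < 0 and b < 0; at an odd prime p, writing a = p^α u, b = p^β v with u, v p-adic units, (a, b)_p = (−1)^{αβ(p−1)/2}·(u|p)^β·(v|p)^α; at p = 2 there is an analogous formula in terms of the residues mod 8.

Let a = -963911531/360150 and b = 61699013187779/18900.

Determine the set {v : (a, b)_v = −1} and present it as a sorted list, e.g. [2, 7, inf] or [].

[2, 3]

Mod squares: a ≡ -66, b ≡ 231. Check v ∈ {∞, 2, 3, 5, 7, 11, 23, 37}.
v=∞: -66 < 0 and 231 > 0  ⇒  (a,b)_∞ = +1.
v=2: v_2(a)=-1, v_2(b)=-2; units ≡ 7, 7 (mod 8); ε·ε+αω+βω = 1·1+-1·0+-2·0 ≡ 1  ⇒  (a,b)_2 = -1.
v=23: a=23^2·(≡8), b=23^4·(≡13) mod 23; (8|23)=+1, (13|23)=+1; (−1)^{2·4·11}·(+1)^4·(+1)^2 = +1.
v=5: a=5^-2·(≡4), b=5^-2·(≡4) mod 5; (4|5)=+1, (4|5)=+1; (−1)^{-2·-2·2}·(+1)^-2·(+1)^-2 = +1.
v=37: a=37^2·(≡31), b=37^2·(≡9) mod 37; (31|37)=-1, (9|37)=+1; (−1)^{2·2·18}·(-1)^2·(+1)^2 = +1.
v=3: a=3^-1·(≡2), b=3^-3·(≡2) mod 3; (2|3)=-1, (2|3)=-1; (−1)^{-1·-3·1}·(-1)^-3·(-1)^-1 = -1.
v=11: a=11^3·(≡5), b=11^5·(≡8) mod 11; (5|11)=+1, (8|11)=-1; (−1)^{3·5·5}·(+1)^5·(-1)^3 = +1.
v=7: a=7^-4·(≡4), b=7^-1·(≡6) mod 7; (4|7)=+1, (6|7)=-1; (−1)^{-4·-1·3}·(+1)^-1·(-1)^-4 = +1.
|Ram(-66, 231)| = 2, even; anisotropic at {2, 3}.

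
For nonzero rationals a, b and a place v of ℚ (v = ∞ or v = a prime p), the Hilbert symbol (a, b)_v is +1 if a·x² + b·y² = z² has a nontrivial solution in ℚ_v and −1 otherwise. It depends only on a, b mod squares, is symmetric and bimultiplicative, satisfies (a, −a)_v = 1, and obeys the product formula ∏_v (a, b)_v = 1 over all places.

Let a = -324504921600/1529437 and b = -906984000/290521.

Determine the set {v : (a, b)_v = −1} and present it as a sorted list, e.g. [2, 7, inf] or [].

[5, 13, 17, inf]

Mod squares: a ≡ -78, b ≡ -62985. Check v ∈ {∞, 2, 3, 5, 7, 11, 13, 17, 19}.
v=19: a=19^2·(≡16), b=19^1·(≡12) mod 19; (16|19)=+1, (12|19)=-1; (−1)^{2·1·9}·(+1)^1·(-1)^2 = +1.
v=∞: -78 < 0 and -62985 < 0  ⇒  (a,b)_∞ = -1.
v=2: v_2(a)=9, v_2(b)=6; units ≡ 1, 7 (mod 8); ε·ε+αω+βω = 0·1+9·0+6·0 ≡ 0  ⇒  (a,b)_2 = +1.
v=13: a=13^-1·(≡2), b=13^1·(≡1) mod 13; (2|13)=-1, (1|13)=+1; (−1)^{-1·1·6}·(-1)^1·(+1)^-1 = -1.
v=7: a=7^-6·(≡6), b=7^-4·(≡4) mod 7; (6|7)=-1, (4|7)=+1; (−1)^{-6·-4·3}·(-1)^-4·(+1)^-6 = +1.
v=17: a=17^2·(≡7), b=17^1·(≡15) mod 17; (7|17)=-1, (15|17)=+1; (−1)^{2·1·8}·(-1)^1·(+1)^2 = -1.
v=3: a=3^5·(≡1), b=3^3·(≡2) mod 3; (1|3)=+1, (2|3)=-1; (−1)^{5·3·1}·(+1)^3·(-1)^5 = +1.
v=5: a=5^2·(≡3), b=5^3·(≡3) mod 5; (3|5)=-1, (3|5)=-1; (−1)^{2·3·2}·(-1)^3·(-1)^2 = -1.
v=11: a=11^0·(≡8), b=11^-2·(≡4) mod 11; (8|11)=-1, (4|11)=+1; (−1)^{0·-2·5}·(-1)^-2·(+1)^0 = +1.
Ram(-78, -62985) = {5, 13, 17, ∞}; no ℚ_5-point on the conic.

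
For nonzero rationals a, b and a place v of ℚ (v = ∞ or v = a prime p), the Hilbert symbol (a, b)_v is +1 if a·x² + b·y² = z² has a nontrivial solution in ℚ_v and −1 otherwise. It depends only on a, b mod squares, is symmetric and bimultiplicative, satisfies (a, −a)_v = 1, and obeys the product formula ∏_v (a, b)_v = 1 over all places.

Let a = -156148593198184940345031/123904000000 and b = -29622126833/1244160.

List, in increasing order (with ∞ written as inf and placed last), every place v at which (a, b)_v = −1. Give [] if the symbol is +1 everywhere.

Mod squares: a ≡ -39, b ≡ -255. Check v ∈ {∞, 2, 3, 5, 11, 13, 17, 19}.
v=13: a=13^9·(≡12), b=13^6·(≡8) mod 13; (12|13)=+1, (8|13)=-1; (−1)^{9·6·6}·(+1)^6·(-1)^9 = -1.
v=11: a=11^-2·(≡5), b=11^0·(≡4) mod 11; (5|11)=+1, (4|11)=+1; (−1)^{-2·0·5}·(+1)^0·(+1)^-2 = +1.
v=19: a=19^8·(≡13), b=19^2·(≡11) mod 19; (13|19)=-1, (11|19)=+1; (−1)^{8·2·9}·(-1)^2·(+1)^8 = +1.
v=17: a=17^2·(≡3), b=17^1·(≡15) mod 17; (3|17)=-1, (15|17)=+1; (−1)^{2·1·8}·(-1)^1·(+1)^2 = -1.
v=5: a=5^-6·(≡4), b=5^-1·(≡1) mod 5; (4|5)=+1, (1|5)=+1; (−1)^{-6·-1·2}·(+1)^-1·(+1)^-6 = +1.
v=3: a=3^1·(≡2), b=3^-5·(≡2) mod 3; (2|3)=-1, (2|3)=-1; (−1)^{1·-5·1}·(-1)^-5·(-1)^1 = -1.
v=∞: -39 < 0 and -255 < 0  ⇒  (a,b)_∞ = -1.
v=2: v_2(a)=-16, v_2(b)=-10; units ≡ 1, 1 (mod 8); ε·ε+αω+βω = 0·0+-16·0+-10·0 ≡ 0  ⇒  (a,b)_2 = +1.
(-39, -255 / ℚ) ramifies at {3, 13, 17, ∞}: a division algebra.

[3, 13, 17, inf]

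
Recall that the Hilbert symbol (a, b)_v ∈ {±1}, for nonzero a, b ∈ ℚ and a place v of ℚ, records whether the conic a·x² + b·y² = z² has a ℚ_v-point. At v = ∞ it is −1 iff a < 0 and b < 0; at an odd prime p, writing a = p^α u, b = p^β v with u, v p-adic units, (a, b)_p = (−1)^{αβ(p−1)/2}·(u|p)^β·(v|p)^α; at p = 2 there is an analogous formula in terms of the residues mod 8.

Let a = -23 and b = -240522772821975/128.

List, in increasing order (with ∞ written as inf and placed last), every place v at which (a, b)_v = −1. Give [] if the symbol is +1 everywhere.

[23, 37, 43, inf]

(a, b) ≡ (-23, -3182) mod (ℚ^×)²; places V = {2, 3, 5, 7, 23, 37, 43, ∞}.
(a,b)_3: α=0, u≡1; β=2, v≡1 (mod 3); (1|3)=+1, (1|3)=+1; sign (−1)^0·+1^2·+1^0 = +1.
(a,b)_5: α=0, u≡2; β=2, v≡2 (mod 5); (2|5)=-1, (2|5)=-1; sign (−1)^0·-1^2·-1^0 = +1.
(a,b)_23: α=1, u≡22; β=4, v≡5 (mod 23); (22|23)=-1, (5|23)=-1; sign (−1)^0·-1^4·-1^1 = -1.
(a,b)_43: α=0, u≡20; β=1, v≡30 (mod 43); (20|43)=-1, (30|43)=-1; sign (−1)^0·-1^1·-1^0 = -1.
(a,b)_7: α=0, u≡5; β=4, v≡5 (mod 7); (5|7)=-1, (5|7)=-1; sign (−1)^0·-1^4·-1^0 = +1.
(a,b)_2: α=0, β=-7; u≡1, v≡1 (mod 8); ε(u)ε(v)=0·0, αω(v)=0·0, βω(u)=-7·0; sum ≡ 0  ⇒  +1.
(a,b)_37: α=0, u≡14; β=1, v≡1 (mod 37); (14|37)=-1, (1|37)=+1; sign (−1)^0·-1^1·+1^0 = -1.
(a,b)_∞: sgn(-23)=−, sgn(-3182)=−, so -1.
Ram(-23, -3182) = {23, 37, 43, ∞}; no ℚ_23-point on the conic.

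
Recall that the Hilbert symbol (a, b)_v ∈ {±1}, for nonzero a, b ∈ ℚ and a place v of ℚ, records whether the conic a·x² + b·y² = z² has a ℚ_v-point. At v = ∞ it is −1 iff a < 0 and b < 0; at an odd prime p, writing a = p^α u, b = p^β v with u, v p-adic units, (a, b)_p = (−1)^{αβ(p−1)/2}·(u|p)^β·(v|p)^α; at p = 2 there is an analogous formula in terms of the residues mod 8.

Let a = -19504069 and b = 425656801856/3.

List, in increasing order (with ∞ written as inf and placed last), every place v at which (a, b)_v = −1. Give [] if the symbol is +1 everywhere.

Mod squares: a ≡ -19504069, b ≡ 19952662587. Check v ∈ {∞, 2, 3, 11, 13, 23, 31, 37, 41, 43}.
v=∞: -19504069 < 0 and 19952662587 > 0  ⇒  (a,b)_∞ = +1.
v=41: a=41^1·(≡14), b=41^1·(≡26) mod 41; (14|41)=-1, (26|41)=-1; (−1)^{1·1·20}·(-1)^1·(-1)^1 = +1.
v=37: a=37^1·(≡2), b=37^1·(≡4) mod 37; (2|37)=-1, (4|37)=+1; (−1)^{1·1·18}·(-1)^1·(+1)^1 = -1.
v=23: a=23^1·(≡7), b=23^1·(≡7) mod 23; (7|23)=-1, (7|23)=-1; (−1)^{1·1·11}·(-1)^1·(-1)^1 = -1.
v=11: a=11^0·(≡9), b=11^1·(≡10) mod 11; (9|11)=+1, (10|11)=-1; (−1)^{0·1·5}·(+1)^1·(-1)^0 = +1.
v=43: a=43^1·(≡24), b=43^1·(≡31) mod 43; (24|43)=+1, (31|43)=+1; (−1)^{1·1·21}·(+1)^1·(+1)^1 = -1.
v=2: v_2(a)=0, v_2(b)=6; units ≡ 3, 3 (mod 8); ε·ε+αω+βω = 1·1+0·1+6·1 ≡ 1  ⇒  (a,b)_2 = -1.
v=31: a=31^0·(≡15), b=31^1·(≡14) mod 31; (15|31)=-1, (14|31)=+1; (−1)^{0·1·15}·(-1)^1·(+1)^0 = -1.
v=13: a=13^1·(≡4), b=13^1·(≡4) mod 13; (4|13)=+1, (4|13)=+1; (−1)^{1·1·6}·(+1)^1·(+1)^1 = +1.
v=3: a=3^0·(≡2), b=3^-1·(≡2) mod 3; (2|3)=-1, (2|3)=-1; (−1)^{0·-1·1}·(-1)^-1·(-1)^0 = -1.
(-19504069, 19952662587 / ℚ) ramifies at {2, 3, 23, 31, 37, 43}: a division algebra.

[2, 3, 23, 31, 37, 43]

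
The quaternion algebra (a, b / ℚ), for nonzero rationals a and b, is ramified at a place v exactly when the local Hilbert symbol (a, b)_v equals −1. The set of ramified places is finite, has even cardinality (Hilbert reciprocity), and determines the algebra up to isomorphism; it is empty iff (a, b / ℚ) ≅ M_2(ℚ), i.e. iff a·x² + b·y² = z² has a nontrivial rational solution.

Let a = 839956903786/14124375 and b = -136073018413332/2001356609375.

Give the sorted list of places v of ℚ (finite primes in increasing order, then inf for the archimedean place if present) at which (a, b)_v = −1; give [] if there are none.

[2, 7, 17, 31]

(a, b) ≡ (4774, -40579) mod (ℚ^×)²; places V = {2, 3, 5, 7, 11, 13, 17, 19, 23, 29, 31, ∞}.
(a,b)_13: α=4, u≡3; β=4, v≡11 (mod 13); (3|13)=+1, (11|13)=-1; sign (−1)^0·+1^4·-1^4 = +1.
(a,b)_17: α=0, u≡11; β=-3, v≡10 (mod 17); (11|17)=-1, (10|17)=-1; sign (−1)^0·-1^-3·-1^0 = -1.
(a,b)_∞: sgn(4774)=+, sgn(-40579)=−, so +1.
(a,b)_11: α=1, u≡3; β=1, v≡10 (mod 11); (3|11)=+1, (10|11)=-1; sign (−1)^1·+1^1·-1^1 = +1.
(a,b)_19: α=2, u≡11; β=2, v≡4 (mod 19); (11|19)=+1, (4|19)=+1; sign (−1)^0·+1^2·+1^2 = +1.
(a,b)_7: α=1, u≡5; β=1, v≡3 (mod 7); (5|7)=-1, (3|7)=-1; sign (−1)^1·-1^1·-1^1 = -1.
(a,b)_5: α=-4, u≡4; β=-6, v≡1 (mod 5); (4|5)=+1, (1|5)=+1; sign (−1)^0·+1^-6·+1^-4 = +1.
(a,b)_3: α=-6, u≡1; β=4, v≡2 (mod 3); (1|3)=+1, (2|3)=-1; sign (−1)^0·+1^4·-1^-6 = +1.
(a,b)_23: α=2, u≡9; β=2, v≡13 (mod 23); (9|23)=+1, (13|23)=+1; sign (−1)^0·+1^2·+1^2 = +1.
(a,b)_29: α=0, u≡17; β=-2, v≡12 (mod 29); (17|29)=-1, (12|29)=-1; sign (−1)^0·-1^-2·-1^0 = +1.
(a,b)_2: α=1, β=2; u≡3, v≡5 (mod 8); ε(u)ε(v)=1·0, αω(v)=1·1, βω(u)=2·1; sum ≡ 1  ⇒  -1.
(a,b)_31: α=-1, u≡26; β=-1, v≡26 (mod 31); (26|31)=-1, (26|31)=-1; sign (−1)^1·-1^-1·-1^-1 = -1.
|Ram(4774, -40579)| = 4, even; anisotropic at {2, 7, 17, 31}.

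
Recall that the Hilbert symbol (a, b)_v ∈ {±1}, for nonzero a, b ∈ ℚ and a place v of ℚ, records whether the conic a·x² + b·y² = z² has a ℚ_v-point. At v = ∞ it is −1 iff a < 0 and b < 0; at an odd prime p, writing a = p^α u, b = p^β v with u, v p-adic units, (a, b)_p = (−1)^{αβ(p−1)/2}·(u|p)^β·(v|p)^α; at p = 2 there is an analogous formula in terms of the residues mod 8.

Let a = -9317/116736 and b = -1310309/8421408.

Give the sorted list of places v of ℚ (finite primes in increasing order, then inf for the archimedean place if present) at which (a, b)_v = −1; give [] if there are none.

(a, b) ≡ (-8778, -442) mod (ℚ^×)²; places V = {2, 3, 7, 11, 13, 17, 19, ∞}.
(a,b)_∞: sgn(-8778)=−, sgn(-442)=−, so -1.
(a,b)_11: α=3, u≡1; β=2, v≡1 (mod 11); (1|11)=+1, (1|11)=+1; sign (−1)^0·+1^2·+1^3 = +1.
(a,b)_7: α=1, u≡5; β=2, v≡3 (mod 7); (5|7)=-1, (3|7)=-1; sign (−1)^0·-1^2·-1^1 = -1.
(a,b)_17: α=0, u≡6; β=1, v≡16 (mod 17); (6|17)=-1, (16|17)=+1; sign (−1)^0·-1^1·+1^0 = -1.
(a,b)_3: α=-1, u≡2; β=-6, v≡2 (mod 3); (2|3)=-1, (2|3)=-1; sign (−1)^0·-1^-6·-1^-1 = -1.
(a,b)_2: α=-11, β=-5; u≡3, v≡3 (mod 8); ε(u)ε(v)=1·1, αω(v)=-11·1, βω(u)=-5·1; sum ≡ 1  ⇒  -1.
(a,b)_19: α=-1, u≡18; β=-2, v≡3 (mod 19); (18|19)=-1, (3|19)=-1; sign (−1)^0·-1^-2·-1^-1 = -1.
(a,b)_13: α=0, u≡12; β=1, v≡6 (mod 13); (12|13)=+1, (6|13)=-1; sign (−1)^0·+1^1·-1^0 = +1.
|Ram(-8778, -442)| = 6, even; anisotropic at {2, 3, 7, 17, 19, ∞}.

[2, 3, 7, 17, 19, inf]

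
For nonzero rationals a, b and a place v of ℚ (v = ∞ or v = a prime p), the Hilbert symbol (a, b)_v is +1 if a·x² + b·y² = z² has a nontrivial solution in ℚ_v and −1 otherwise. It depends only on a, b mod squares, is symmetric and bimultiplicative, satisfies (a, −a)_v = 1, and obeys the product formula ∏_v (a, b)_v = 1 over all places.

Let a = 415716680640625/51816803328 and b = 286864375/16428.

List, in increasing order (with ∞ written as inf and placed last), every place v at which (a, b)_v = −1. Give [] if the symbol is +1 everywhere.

[3, 7, 17, 19]

Mod squares: a ≡ 196707, b ≡ 28101. Check v ∈ {∞, 2, 3, 5, 7, 13, 17, 19, 29, 37}.
v=7: a=7^5·(≡5), b=7^2·(≡5) mod 7; (5|7)=-1, (5|7)=-1; (−1)^{5·2·3}·(-1)^2·(-1)^5 = -1.
v=3: a=3^-3·(≡1), b=3^-1·(≡1) mod 3; (1|3)=+1, (1|3)=+1; (−1)^{-3·-1·1}·(+1)^-1·(+1)^-3 = -1.
v=29: a=29^1·(≡11), b=29^1·(≡21) mod 29; (11|29)=-1, (21|29)=-1; (−1)^{1·1·14}·(-1)^1·(-1)^1 = +1.
v=2: v_2(a)=-10, v_2(b)=-2; units ≡ 3, 5 (mod 8); ε·ε+αω+βω = 1·0+-10·1+-2·1 ≡ 0  ⇒  (a,b)_2 = +1.
v=19: a=19^1·(≡7), b=19^1·(≡5) mod 19; (7|19)=+1, (5|19)=+1; (−1)^{1·1·9}·(+1)^1·(+1)^1 = -1.
v=5: a=5^6·(≡2), b=5^4·(≡1) mod 5; (2|5)=-1, (1|5)=+1; (−1)^{6·4·2}·(-1)^4·(+1)^6 = +1.
v=17: a=17^1·(≡5), b=17^1·(≡15) mod 17; (5|17)=-1, (15|17)=+1; (−1)^{1·1·8}·(-1)^1·(+1)^1 = -1.
v=37: a=37^-4·(≡17), b=37^-2·(≡13) mod 37; (17|37)=-1, (13|37)=-1; (−1)^{-4·-2·18}·(-1)^-2·(-1)^-4 = +1.
v=13: a=13^2·(≡10), b=13^0·(≡2) mod 13; (10|13)=+1, (2|13)=-1; (−1)^{2·0·6}·(+1)^0·(-1)^2 = +1.
v=∞: 196707 > 0 and 28101 > 0  ⇒  (a,b)_∞ = +1.
|Ram(196707, 28101)| = 4, even; anisotropic at {3, 7, 17, 19}.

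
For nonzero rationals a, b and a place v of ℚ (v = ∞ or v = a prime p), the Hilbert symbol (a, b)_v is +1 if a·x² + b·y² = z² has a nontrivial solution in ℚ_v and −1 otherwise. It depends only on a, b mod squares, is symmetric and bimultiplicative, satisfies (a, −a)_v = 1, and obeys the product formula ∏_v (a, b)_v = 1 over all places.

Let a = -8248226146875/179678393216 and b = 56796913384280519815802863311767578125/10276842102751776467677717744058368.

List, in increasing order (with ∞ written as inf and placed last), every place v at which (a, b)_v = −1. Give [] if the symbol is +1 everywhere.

[11, 13, 19, 23]

Mod squares: a ≡ -336490, b ≡ 115115. Check v ∈ {∞, 2, 3, 5, 7, 11, 13, 17, 19, 23}.
v=2: v_2(a)=-7, v_2(b)=-30; units ≡ 3, 3 (mod 8); ε·ε+αω+βω = 1·1+-7·1+-30·1 ≡ 0  ⇒  (a,b)_2 = +1.
v=3: a=3^2·(≡2), b=3^6·(≡2) mod 3; (2|3)=-1, (2|3)=-1; (−1)^{2·6·1}·(-1)^6·(-1)^2 = +1.
v=7: a=7^-5·(≡6), b=7^-15·(≡4) mod 7; (6|7)=-1, (4|7)=+1; (−1)^{-5·-15·3}·(-1)^-15·(+1)^-5 = +1.
v=5: a=5^5·(≡3), b=5^17·(≡3) mod 5; (3|5)=-1, (3|5)=-1; (−1)^{5·17·2}·(-1)^17·(-1)^5 = +1.
v=11: a=11^1·(≡5), b=11^3·(≡1) mod 11; (5|11)=+1, (1|11)=+1; (−1)^{1·3·5}·(+1)^3·(+1)^1 = -1.
v=∞: -336490 < 0 and 115115 > 0  ⇒  (a,b)_∞ = +1.
v=13: a=13^2·(≡5), b=13^5·(≡6) mod 13; (5|13)=-1, (6|13)=-1; (−1)^{2·5·6}·(-1)^5·(-1)^2 = -1.
v=19: a=19^3·(≡9), b=19^8·(≡10) mod 19; (9|19)=+1, (10|19)=-1; (−1)^{3·8·9}·(+1)^8·(-1)^3 = -1.
v=17: a=17^-4·(≡9), b=17^-10·(≡16) mod 17; (9|17)=+1, (16|17)=+1; (−1)^{-4·-10·8}·(+1)^-10·(+1)^-4 = +1.
v=23: a=23^1·(≡19), b=23^3·(≡10) mod 23; (19|23)=-1, (10|23)=-1; (−1)^{1·3·11}·(-1)^3·(-1)^1 = -1.
Ram(-336490, 115115) = {11, 13, 19, 23}; no ℚ_11-point on the conic.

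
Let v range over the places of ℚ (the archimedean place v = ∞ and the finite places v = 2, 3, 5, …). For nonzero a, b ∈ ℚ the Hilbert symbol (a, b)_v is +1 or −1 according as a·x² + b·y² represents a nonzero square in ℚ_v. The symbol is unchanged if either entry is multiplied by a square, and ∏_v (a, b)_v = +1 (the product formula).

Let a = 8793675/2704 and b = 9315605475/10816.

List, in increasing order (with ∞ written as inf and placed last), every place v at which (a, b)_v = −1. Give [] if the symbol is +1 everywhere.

Mod squares: a ≡ 323, b ≡ 38019. Check v ∈ {∞, 2, 3, 5, 11, 13, 17, 19, 23, 29}.
v=5: a=5^2·(≡3), b=5^2·(≡4) mod 5; (3|5)=-1, (4|5)=+1; (−1)^{2·2·2}·(-1)^2·(+1)^2 = +1.
v=13: a=13^-2·(≡11), b=13^-2·(≡6) mod 13; (11|13)=-1, (6|13)=-1; (−1)^{-2·-2·6}·(-1)^-2·(-1)^-2 = +1.
v=11: a=11^2·(≡1), b=11^2·(≡1) mod 11; (1|11)=+1, (1|11)=+1; (−1)^{2·2·5}·(+1)^2·(+1)^2 = +1.
v=17: a=17^1·(≡16), b=17^0·(≡7) mod 17; (16|17)=+1, (7|17)=-1; (−1)^{1·0·8}·(+1)^0·(-1)^1 = -1.
v=∞: 323 > 0 and 38019 > 0  ⇒  (a,b)_∞ = +1.
v=23: a=23^0·(≡3), b=23^1·(≡20) mod 23; (3|23)=+1, (20|23)=-1; (−1)^{0·1·11}·(+1)^1·(-1)^0 = +1.
v=19: a=19^1·(≡7), b=19^1·(≡5) mod 19; (7|19)=+1, (5|19)=+1; (−1)^{1·1·9}·(+1)^1·(+1)^1 = -1.
v=3: a=3^2·(≡2), b=3^5·(≡1) mod 3; (2|3)=-1, (1|3)=+1; (−1)^{2·5·1}·(-1)^5·(+1)^2 = -1.
v=29: a=29^0·(≡9), b=29^1·(≡5) mod 29; (9|29)=+1, (5|29)=+1; (−1)^{0·1·14}·(+1)^1·(+1)^0 = +1.
v=2: v_2(a)=-4, v_2(b)=-6; units ≡ 3, 3 (mod 8); ε·ε+αω+βω = 1·1+-4·1+-6·1 ≡ 1  ⇒  (a,b)_2 = -1.
Ram(323, 38019) = {2, 3, 17, 19}; no ℚ_2-point on the conic.

[2, 3, 17, 19]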